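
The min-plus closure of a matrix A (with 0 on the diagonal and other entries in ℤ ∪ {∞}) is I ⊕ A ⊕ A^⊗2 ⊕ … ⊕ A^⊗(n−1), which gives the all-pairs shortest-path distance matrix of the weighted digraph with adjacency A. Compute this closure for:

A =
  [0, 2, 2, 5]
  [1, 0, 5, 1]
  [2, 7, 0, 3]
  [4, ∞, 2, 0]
Closure =
  [0, 2, 2, 3]
  [1, 0, 3, 1]
  [2, 4, 0, 3]
  [4, 6, 2, 0]

This is the Floyd-Warshall all-pairs shortest-path computation. For each intermediate vertex k = 0, 1, …, 3, update dist[i][j] ← min(dist[i][j], dist[i][k] + dist[k][j]). The final matrix gives, for each (i, j), the minimum total weight of any directed path from i to j (possibly empty when i = j).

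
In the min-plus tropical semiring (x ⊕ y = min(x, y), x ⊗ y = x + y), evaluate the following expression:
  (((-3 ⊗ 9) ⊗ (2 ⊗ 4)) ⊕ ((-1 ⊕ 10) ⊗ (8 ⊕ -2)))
(((-3 ⊗ 9) ⊗ (2 ⊗ 4)) ⊕ ((-1 ⊕ 10) ⊗ (8 ⊕ -2))) = -3

Expand innermost to outermost. Recall ⊕ takes the minimum of its arguments and ⊗ takes their sum. Working out the expression (((-3 ⊗ 9) ⊗ (2 ⊗ 4)) ⊕ ((-1 ⊕ 10) ⊗ (8 ⊕ -2))) gives -3.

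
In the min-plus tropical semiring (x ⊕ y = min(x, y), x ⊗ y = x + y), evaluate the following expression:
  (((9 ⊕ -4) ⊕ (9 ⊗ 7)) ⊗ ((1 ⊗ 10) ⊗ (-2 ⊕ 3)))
(((9 ⊕ -4) ⊕ (9 ⊗ 7)) ⊗ ((1 ⊗ 10) ⊗ (-2 ⊕ 3))) = 5

Expand innermost to outermost. Recall ⊕ takes the minimum of its arguments and ⊗ takes their sum. Working out the expression (((9 ⊕ -4) ⊕ (9 ⊗ 7)) ⊗ ((1 ⊗ 10) ⊗ (-2 ⊕ 3))) gives 5.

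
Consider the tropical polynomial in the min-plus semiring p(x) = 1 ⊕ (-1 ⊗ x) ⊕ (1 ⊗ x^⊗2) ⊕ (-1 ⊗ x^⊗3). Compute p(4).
p(4) = 1

A tropical monomial a ⊗ x^⊗i evaluates to a + i · x. Evaluating each term at x = 4:
  Term 0 contributes 1 + 0 · 4 = 1
  Term 1 contributes -1 + 1 · 4 = 3
  Term 2 contributes 1 + 2 · 4 = 9
  Term 3 contributes -1 + 3 · 4 = 11
p(4) = ⊕ of these = min[1, 3, 9, 11] = 1.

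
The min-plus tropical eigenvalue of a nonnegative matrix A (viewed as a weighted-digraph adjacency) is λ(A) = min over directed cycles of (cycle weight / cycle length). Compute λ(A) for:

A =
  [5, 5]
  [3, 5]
λ(A) = 4

Enumerate directed cycles and compute their means (weight / length). Sample:
  cycle 0 → 0: weight = 5, length = 1, mean = 5/1 ≈ 5.000
  cycle 1 → 1: weight = 5, length = 1, mean = 5/1 ≈ 5.000
  cycle 0 → 1 → 0: weight = 8, length = 2, mean = 8/2 ≈ 4.000
  cycle 1 → 0 → 1: weight = 8, length = 2, mean = 8/2 ≈ 4.000
Minimum mean = 4.000, attained e.g. along the cycle 0 → 1 → 0 with weight 8 and length 2. So λ(A) = 8/2 = 4.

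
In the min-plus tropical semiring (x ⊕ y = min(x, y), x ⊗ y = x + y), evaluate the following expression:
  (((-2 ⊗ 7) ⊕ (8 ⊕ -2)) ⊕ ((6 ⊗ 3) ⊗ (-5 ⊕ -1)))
(((-2 ⊗ 7) ⊕ (8 ⊕ -2)) ⊕ ((6 ⊗ 3) ⊗ (-5 ⊕ -1))) = -2

Expand innermost to outermost. Recall ⊕ takes the minimum of its arguments and ⊗ takes their sum. Working out the expression (((-2 ⊗ 7) ⊕ (8 ⊕ -2)) ⊕ ((6 ⊗ 3) ⊗ (-5 ⊕ -1))) gives -2.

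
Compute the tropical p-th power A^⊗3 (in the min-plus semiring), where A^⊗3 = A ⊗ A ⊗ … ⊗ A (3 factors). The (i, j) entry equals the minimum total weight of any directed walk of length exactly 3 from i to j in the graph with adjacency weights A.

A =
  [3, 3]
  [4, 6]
A^⊗3 =
  [9, 9]
  [10, 10]

Each entry (A^⊗3)_ij equals the minimum over all length-3 walks i = v_0 → v_1 → … → v_3 = j of Σ_t A[v_t][v_{t+1}]. For example, for (i, j) = (0, 1) we minimise over 4 possible intermediate vertex sequences; the minimum is 9, attained along the walk 0 → 0 → 0 → 1.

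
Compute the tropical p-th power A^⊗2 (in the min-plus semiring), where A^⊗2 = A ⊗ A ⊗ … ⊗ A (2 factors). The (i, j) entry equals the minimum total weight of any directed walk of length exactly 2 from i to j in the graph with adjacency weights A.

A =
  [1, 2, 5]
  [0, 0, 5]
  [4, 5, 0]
A^⊗2 =
  [2, 2, 5]
  [0, 0, 5]
  [4, 5, 0]

Each entry (A^⊗2)_ij equals the minimum over all length-2 walks i = v_0 → v_1 → … → v_2 = j of Σ_t A[v_t][v_{t+1}]. For example, for (i, j) = (0, 2) we minimise over 3 possible intermediate vertex sequences; the minimum is 5, attained along the walk 0 → 2 → 2.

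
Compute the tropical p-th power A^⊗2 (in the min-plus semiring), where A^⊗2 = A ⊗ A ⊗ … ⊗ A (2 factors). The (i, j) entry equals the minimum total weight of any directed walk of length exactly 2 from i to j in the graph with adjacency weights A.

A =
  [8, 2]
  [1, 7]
A^⊗2 =
  [3, 9]
  [8, 3]

Each entry (A^⊗2)_ij equals the minimum over all length-2 walks i = v_0 → v_1 → … → v_2 = j of Σ_t A[v_t][v_{t+1}]. For example, for (i, j) = (0, 1) we minimise over 2 possible intermediate vertex sequences; the minimum is 9, attained along the walk 0 → 1 → 1.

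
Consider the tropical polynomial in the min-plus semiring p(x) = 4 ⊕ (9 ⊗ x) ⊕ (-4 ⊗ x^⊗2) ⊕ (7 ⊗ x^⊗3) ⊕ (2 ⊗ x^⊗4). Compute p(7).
p(7) = 4

A tropical monomial a ⊗ x^⊗i evaluates to a + i · x. Evaluating each term at x = 7:
  Term 0 contributes 4 + 0 · 7 = 4
  Term 1 contributes 9 + 1 · 7 = 16
  Term 2 contributes -4 + 2 · 7 = 10
  Term 3 contributes 7 + 3 · 7 = 28
  Term 4 contributes 2 + 4 · 7 = 30
p(7) = ⊕ of these = min[4, 16, 10, 28, 30] = 4.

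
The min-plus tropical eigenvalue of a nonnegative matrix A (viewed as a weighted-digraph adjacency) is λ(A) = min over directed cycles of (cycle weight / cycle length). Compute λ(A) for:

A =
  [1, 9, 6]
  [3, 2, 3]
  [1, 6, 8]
λ(A) = 1

Enumerate directed cycles and compute their means (weight / length). Sample:
  cycle 0 → 0: weight = 1, length = 1, mean = 1/1 ≈ 1.000
  cycle 1 → 1: weight = 2, length = 1, mean = 2/1 ≈ 2.000
  cycle 2 → 2: weight = 8, length = 1, mean = 8/1 ≈ 8.000
  cycle 0 → 1 → 0: weight = 12, length = 2, mean = 12/2 ≈ 6.000
  cycle 0 → 2 → 0: weight = 7, length = 2, mean = 7/2 ≈ 3.500
  cycle 1 → 0 → 1: weight = 12, length = 2, mean = 12/2 ≈ 6.000
Minimum mean = 1.000, attained e.g. along the cycle 0 → 0 with weight 1 and length 1. So λ(A) = 1/1 = 1.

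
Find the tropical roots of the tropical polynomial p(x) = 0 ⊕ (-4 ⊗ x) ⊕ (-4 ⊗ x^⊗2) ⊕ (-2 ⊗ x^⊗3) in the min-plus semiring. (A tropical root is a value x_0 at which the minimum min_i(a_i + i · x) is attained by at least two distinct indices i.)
Roots: {-2, 0, 4}

Each tropical root is a break point of the lower envelope of the lines y = a_i + i · x (there are 4 lines, with slopes 0, 1, ..., 3). Only the lines that attain the minimum somewhere contribute to roots; other lines are dominated. Here the surviving (envelope) indices are i = 3, i = 2, i = 1, i = 0.
Intersections between consecutive envelope lines give the roots: for adjacent envelope indices i < j the intersection is x = (a_i − a_j) / (j − i). Reading off the sorted break points: {-2, 0, 4}.
Verification: at each break x_0, at least two indices attain the minimum of min_i(a_i + i · x_0).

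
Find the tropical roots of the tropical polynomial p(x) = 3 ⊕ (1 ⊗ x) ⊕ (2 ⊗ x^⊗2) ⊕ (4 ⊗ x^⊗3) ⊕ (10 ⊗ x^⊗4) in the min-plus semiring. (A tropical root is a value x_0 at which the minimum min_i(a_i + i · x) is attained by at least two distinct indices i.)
Roots: {-6, -2, -1, 2}

Each tropical root is a break point of the lower envelope of the lines y = a_i + i · x (there are 5 lines, with slopes 0, 1, ..., 4). Only the lines that attain the minimum somewhere contribute to roots; other lines are dominated. Here the surviving (envelope) indices are i = 4, i = 3, i = 2, i = 1, i = 0.
Intersections between consecutive envelope lines give the roots: for adjacent envelope indices i < j the intersection is x = (a_i − a_j) / (j − i). Reading off the sorted break points: {-6, -2, -1, 2}.
Verification: at each break x_0, at least two indices attain the minimum of min_i(a_i + i · x_0).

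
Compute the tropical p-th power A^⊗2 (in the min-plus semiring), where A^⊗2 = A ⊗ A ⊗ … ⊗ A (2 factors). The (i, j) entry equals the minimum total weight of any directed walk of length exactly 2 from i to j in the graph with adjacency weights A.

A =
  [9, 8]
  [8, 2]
A^⊗2 =
  [16, 10]
  [10, 4]

Each entry (A^⊗2)_ij equals the minimum over all length-2 walks i = v_0 → v_1 → … → v_2 = j of Σ_t A[v_t][v_{t+1}]. For example, for (i, j) = (0, 1) we minimise over 2 possible intermediate vertex sequences; the minimum is 10, attained along the walk 0 → 1 → 1.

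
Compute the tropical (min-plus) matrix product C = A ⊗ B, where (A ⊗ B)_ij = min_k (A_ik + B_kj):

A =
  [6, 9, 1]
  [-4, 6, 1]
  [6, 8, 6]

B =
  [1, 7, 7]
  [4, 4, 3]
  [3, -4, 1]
A ⊗ B =
  [4, -3, 2]
  [-3, -3, 2]
  [7, 2, 7]

Apply the min-plus product entry-by-entry:
  C[0][0] = min over k of (A[0][0] + B[0][0] = 6 + 1 = 7, A[0][1] + B[1][0] = 9 + 4 = 13, A[0][2] + B[2][0] = 1 + 3 = 4) = 4 (attained at k = 2)
  C[0][1] = min over k of (A[0][0] + B[0][1] = 6 + 7 = 13, A[0][1] + B[1][1] = 9 + 4 = 13, A[0][2] + B[2][1] = 1 + -4 = -3) = -3 (attained at k = 2)
  C[0][2] = min over k of (A[0][0] + B[0][2] = 6 + 7 = 13, A[0][1] + B[1][2] = 9 + 3 = 12, A[0][2] + B[2][2] = 1 + 1 = 2) = 2 (attained at k = 2)
  C[1][0] = min over k of (A[1][0] + B[0][0] = -4 + 1 = -3, A[1][1] + B[1][0] = 6 + 4 = 10, A[1][2] + B[2][0] = 1 + 3 = 4) = -3 (attained at k = 0)
  C[1][1] = min over k of (A[1][0] + B[0][1] = -4 + 7 = 3, A[1][1] + B[1][1] = 6 + 4 = 10, A[1][2] + B[2][1] = 1 + -4 = -3) = -3 (attained at k = 2)
  C[1][2] = min over k of (A[1][0] + B[0][2] = -4 + 7 = 3, A[1][1] + B[1][2] = 6 + 3 = 9, A[1][2] + B[2][2] = 1 + 1 = 2) = 2 (attained at k = 2)
  C[2][0] = min over k of (A[2][0] + B[0][0] = 6 + 1 = 7, A[2][1] + B[1][0] = 8 + 4 = 12, A[2][2] + B[2][0] = 6 + 3 = 9) = 7 (attained at k = 0)
  C[2][1] = min over k of (A[2][0] + B[0][1] = 6 + 7 = 13, A[2][1] + B[1][1] = 8 + 4 = 12, A[2][2] + B[2][1] = 6 + -4 = 2) = 2 (attained at k = 2)
  C[2][2] = min over k of (A[2][0] + B[0][2] = 6 + 7 = 13, A[2][1] + B[1][2] = 8 + 3 = 11, A[2][2] + B[2][2] = 6 + 1 = 7) = 7 (attained at k = 2)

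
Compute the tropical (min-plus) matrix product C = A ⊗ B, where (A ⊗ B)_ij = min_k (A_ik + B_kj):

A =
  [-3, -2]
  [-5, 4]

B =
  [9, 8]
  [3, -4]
A ⊗ B =
  [1, -6]
  [4, 0]

Apply the min-plus product entry-by-entry:
  C[0][0] = min over k of (A[0][0] + B[0][0] = -3 + 9 = 6, A[0][1] + B[1][0] = -2 + 3 = 1) = 1 (attained at k = 1)
  C[0][1] = min over k of (A[0][0] + B[0][1] = -3 + 8 = 5, A[0][1] + B[1][1] = -2 + -4 = -6) = -6 (attained at k = 1)
  C[1][0] = min over k of (A[1][0] + B[0][0] = -5 + 9 = 4, A[1][1] + B[1][0] = 4 + 3 = 7) = 4 (attained at k = 0)
  C[1][1] = min over k of (A[1][0] + B[0][1] = -5 + 8 = 3, A[1][1] + B[1][1] = 4 + -4 = 0) = 0 (attained at k = 1)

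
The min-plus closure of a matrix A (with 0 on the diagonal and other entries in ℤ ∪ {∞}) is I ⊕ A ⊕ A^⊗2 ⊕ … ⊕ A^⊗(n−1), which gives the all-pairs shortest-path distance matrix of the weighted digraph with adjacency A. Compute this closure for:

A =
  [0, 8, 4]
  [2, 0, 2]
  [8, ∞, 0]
Closure =
  [0, 8, 4]
  [2, 0, 2]
  [8, 16, 0]

This is the Floyd-Warshall all-pairs shortest-path computation. For each intermediate vertex k = 0, 1, …, 2, update dist[i][j] ← min(dist[i][j], dist[i][k] + dist[k][j]). The final matrix gives, for each (i, j), the minimum total weight of any directed path from i to j (possibly empty when i = j).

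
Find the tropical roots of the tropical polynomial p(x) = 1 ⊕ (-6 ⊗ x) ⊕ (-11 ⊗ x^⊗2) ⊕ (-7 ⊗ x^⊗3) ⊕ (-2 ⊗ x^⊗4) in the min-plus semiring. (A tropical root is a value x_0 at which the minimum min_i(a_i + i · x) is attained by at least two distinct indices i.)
Roots: {-5, -4, 5, 7}

Each tropical root is a break point of the lower envelope of the lines y = a_i + i · x (there are 5 lines, with slopes 0, 1, ..., 4). Only the lines that attain the minimum somewhere contribute to roots; other lines are dominated. Here the surviving (envelope) indices are i = 4, i = 3, i = 2, i = 1, i = 0.
Intersections between consecutive envelope lines give the roots: for adjacent envelope indices i < j the intersection is x = (a_i − a_j) / (j − i). Reading off the sorted break points: {-5, -4, 5, 7}.
Verification: at each break x_0, at least two indices attain the minimum of min_i(a_i + i · x_0).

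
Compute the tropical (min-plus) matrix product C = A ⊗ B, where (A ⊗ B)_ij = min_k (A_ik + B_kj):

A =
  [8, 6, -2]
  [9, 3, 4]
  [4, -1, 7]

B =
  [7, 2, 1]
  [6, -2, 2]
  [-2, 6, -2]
A ⊗ B =
  [-4, 4, -4]
  [2, 1, 2]
  [5, -3, 1]

Apply the min-plus product entry-by-entry:
  C[0][0] = min over k of (A[0][0] + B[0][0] = 8 + 7 = 15, A[0][1] + B[1][0] = 6 + 6 = 12, A[0][2] + B[2][0] = -2 + -2 = -4) = -4 (attained at k = 2)
  C[0][1] = min over k of (A[0][0] + B[0][1] = 8 + 2 = 10, A[0][1] + B[1][1] = 6 + -2 = 4, A[0][2] + B[2][1] = -2 + 6 = 4) = 4 (attained at k = 1)
  C[0][2] = min over k of (A[0][0] + B[0][2] = 8 + 1 = 9, A[0][1] + B[1][2] = 6 + 2 = 8, A[0][2] + B[2][2] = -2 + -2 = -4) = -4 (attained at k = 2)
  C[1][0] = min over k of (A[1][0] + B[0][0] = 9 + 7 = 16, A[1][1] + B[1][0] = 3 + 6 = 9, A[1][2] + B[2][0] = 4 + -2 = 2) = 2 (attained at k = 2)
  C[1][1] = min over k of (A[1][0] + B[0][1] = 9 + 2 = 11, A[1][1] + B[1][1] = 3 + -2 = 1, A[1][2] + B[2][1] = 4 + 6 = 10) = 1 (attained at k = 1)
  C[1][2] = min over k of (A[1][0] + B[0][2] = 9 + 1 = 10, A[1][1] + B[1][2] = 3 + 2 = 5, A[1][2] + B[2][2] = 4 + -2 = 2) = 2 (attained at k = 2)
  C[2][0] = min over k of (A[2][0] + B[0][0] = 4 + 7 = 11, A[2][1] + B[1][0] = -1 + 6 = 5, A[2][2] + B[2][0] = 7 + -2 = 5) = 5 (attained at k = 1)
  C[2][1] = min over k of (A[2][0] + B[0][1] = 4 + 2 = 6, A[2][1] + B[1][1] = -1 + -2 = -3, A[2][2] + B[2][1] = 7 + 6 = 13) = -3 (attained at k = 1)
  C[2][2] = min over k of (A[2][0] + B[0][2] = 4 + 1 = 5, A[2][1] + B[1][2] = -1 + 2 = 1, A[2][2] + B[2][2] = 7 + -2 = 5) = 1 (attained at k = 1)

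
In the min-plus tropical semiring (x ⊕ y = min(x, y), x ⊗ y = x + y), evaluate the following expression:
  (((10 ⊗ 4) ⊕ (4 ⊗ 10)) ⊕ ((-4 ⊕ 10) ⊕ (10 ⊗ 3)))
(((10 ⊗ 4) ⊕ (4 ⊗ 10)) ⊕ ((-4 ⊕ 10) ⊕ (10 ⊗ 3))) = -4

Expand innermost to outermost. Recall ⊕ takes the minimum of its arguments and ⊗ takes their sum. Working out the expression (((10 ⊗ 4) ⊕ (4 ⊗ 10)) ⊕ ((-4 ⊕ 10) ⊕ (10 ⊗ 3))) gives -4.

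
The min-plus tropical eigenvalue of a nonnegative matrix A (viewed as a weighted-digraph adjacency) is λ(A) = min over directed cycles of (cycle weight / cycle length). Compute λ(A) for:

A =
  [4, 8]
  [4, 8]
λ(A) = 4

Enumerate directed cycles and compute their means (weight / length). Sample:
  cycle 0 → 0: weight = 4, length = 1, mean = 4/1 ≈ 4.000
  cycle 1 → 1: weight = 8, length = 1, mean = 8/1 ≈ 8.000
  cycle 0 → 1 → 0: weight = 12, length = 2, mean = 12/2 ≈ 6.000
  cycle 1 → 0 → 1: weight = 12, length = 2, mean = 12/2 ≈ 6.000
Minimum mean = 4.000, attained e.g. along the cycle 0 → 0 with weight 4 and length 1. So λ(A) = 4/1 = 4.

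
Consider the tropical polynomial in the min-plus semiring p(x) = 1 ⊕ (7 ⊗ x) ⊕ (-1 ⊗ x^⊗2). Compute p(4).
p(4) = 1

A tropical monomial a ⊗ x^⊗i evaluates to a + i · x. Evaluating each term at x = 4:
  Term 0 contributes 1 + 0 · 4 = 1
  Term 1 contributes 7 + 1 · 4 = 11
  Term 2 contributes -1 + 2 · 4 = 7
p(4) = ⊕ of these = min[1, 11, 7] = 1.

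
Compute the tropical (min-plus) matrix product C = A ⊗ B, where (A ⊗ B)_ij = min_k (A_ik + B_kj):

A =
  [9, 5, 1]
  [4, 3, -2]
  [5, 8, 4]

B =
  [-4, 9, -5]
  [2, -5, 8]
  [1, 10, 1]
A ⊗ B =
  [2, 0, 2]
  [-1, -2, -1]
  [1, 3, 0]

Apply the min-plus product entry-by-entry:
  C[0][0] = min over k of (A[0][0] + B[0][0] = 9 + -4 = 5, A[0][1] + B[1][0] = 5 + 2 = 7, A[0][2] + B[2][0] = 1 + 1 = 2) = 2 (attained at k = 2)
  C[0][1] = min over k of (A[0][0] + B[0][1] = 9 + 9 = 18, A[0][1] + B[1][1] = 5 + -5 = 0, A[0][2] + B[2][1] = 1 + 10 = 11) = 0 (attained at k = 1)
  C[0][2] = min over k of (A[0][0] + B[0][2] = 9 + -5 = 4, A[0][1] + B[1][2] = 5 + 8 = 13, A[0][2] + B[2][2] = 1 + 1 = 2) = 2 (attained at k = 2)
  C[1][0] = min over k of (A[1][0] + B[0][0] = 4 + -4 = 0, A[1][1] + B[1][0] = 3 + 2 = 5, A[1][2] + B[2][0] = -2 + 1 = -1) = -1 (attained at k = 2)
  C[1][1] = min over k of (A[1][0] + B[0][1] = 4 + 9 = 13, A[1][1] + B[1][1] = 3 + -5 = -2, A[1][2] + B[2][1] = -2 + 10 = 8) = -2 (attained at k = 1)
  C[1][2] = min over k of (A[1][0] + B[0][2] = 4 + -5 = -1, A[1][1] + B[1][2] = 3 + 8 = 11, A[1][2] + B[2][2] = -2 + 1 = -1) = -1 (attained at k = 0)
  C[2][0] = min over k of (A[2][0] + B[0][0] = 5 + -4 = 1, A[2][1] + B[1][0] = 8 + 2 = 10, A[2][2] + B[2][0] = 4 + 1 = 5) = 1 (attained at k = 0)
  C[2][1] = min over k of (A[2][0] + B[0][1] = 5 + 9 = 14, A[2][1] + B[1][1] = 8 + -5 = 3, A[2][2] + B[2][1] = 4 + 10 = 14) = 3 (attained at k = 1)
  C[2][2] = min over k of (A[2][0] + B[0][2] = 5 + -5 = 0, A[2][1] + B[1][2] = 8 + 8 = 16, A[2][2] + B[2][2] = 4 + 1 = 5) = 0 (attained at k = 0)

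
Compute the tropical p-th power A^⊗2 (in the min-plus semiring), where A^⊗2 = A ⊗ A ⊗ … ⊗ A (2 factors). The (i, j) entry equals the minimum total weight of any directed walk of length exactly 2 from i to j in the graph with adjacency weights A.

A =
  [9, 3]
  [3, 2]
A^⊗2 =
  [6, 5]
  [5, 4]

Each entry (A^⊗2)_ij equals the minimum over all length-2 walks i = v_0 → v_1 → … → v_2 = j of Σ_t A[v_t][v_{t+1}]. For example, for (i, j) = (0, 1) we minimise over 2 possible intermediate vertex sequences; the minimum is 5, attained along the walk 0 → 1 → 1.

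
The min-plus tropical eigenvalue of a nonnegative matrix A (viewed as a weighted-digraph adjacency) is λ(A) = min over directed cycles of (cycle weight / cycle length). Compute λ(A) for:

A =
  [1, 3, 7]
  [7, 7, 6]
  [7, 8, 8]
λ(A) = 1

Enumerate directed cycles and compute their means (weight / length). Sample:
  cycle 0 → 0: weight = 1, length = 1, mean = 1/1 ≈ 1.000
  cycle 1 → 1: weight = 7, length = 1, mean = 7/1 ≈ 7.000
  cycle 2 → 2: weight = 8, length = 1, mean = 8/1 ≈ 8.000
  cycle 0 → 1 → 0: weight = 10, length = 2, mean = 10/2 ≈ 5.000
  cycle 0 → 2 → 0: weight = 14, length = 2, mean = 14/2 ≈ 7.000
  cycle 1 → 0 → 1: weight = 10, length = 2, mean = 10/2 ≈ 5.000
Minimum mean = 1.000, attained e.g. along the cycle 0 → 0 with weight 1 and length 1. So λ(A) = 1/1 = 1.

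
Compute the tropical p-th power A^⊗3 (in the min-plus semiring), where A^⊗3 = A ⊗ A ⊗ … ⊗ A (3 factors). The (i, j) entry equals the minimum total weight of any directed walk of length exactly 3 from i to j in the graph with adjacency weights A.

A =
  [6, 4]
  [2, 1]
A^⊗3 =
  [7, 6]
  [4, 3]

Each entry (A^⊗3)_ij equals the minimum over all length-3 walks i = v_0 → v_1 → … → v_3 = j of Σ_t A[v_t][v_{t+1}]. For example, for (i, j) = (0, 1) we minimise over 4 possible intermediate vertex sequences; the minimum is 6, attained along the walk 0 → 1 → 1 → 1.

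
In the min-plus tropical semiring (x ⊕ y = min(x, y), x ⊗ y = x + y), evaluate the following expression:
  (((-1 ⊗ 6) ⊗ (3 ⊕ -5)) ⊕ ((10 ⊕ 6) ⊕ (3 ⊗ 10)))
(((-1 ⊗ 6) ⊗ (3 ⊕ -5)) ⊕ ((10 ⊕ 6) ⊕ (3 ⊗ 10))) = 0

Expand innermost to outermost. Recall ⊕ takes the minimum of its arguments and ⊗ takes their sum. Working out the expression (((-1 ⊗ 6) ⊗ (3 ⊕ -5)) ⊕ ((10 ⊕ 6) ⊕ (3 ⊗ 10))) gives 0.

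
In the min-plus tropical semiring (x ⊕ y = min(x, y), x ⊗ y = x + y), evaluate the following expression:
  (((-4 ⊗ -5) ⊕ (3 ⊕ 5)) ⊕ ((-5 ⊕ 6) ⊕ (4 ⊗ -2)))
(((-4 ⊗ -5) ⊕ (3 ⊕ 5)) ⊕ ((-5 ⊕ 6) ⊕ (4 ⊗ -2))) = -9

Expand innermost to outermost. Recall ⊕ takes the minimum of its arguments and ⊗ takes their sum. Working out the expression (((-4 ⊗ -5) ⊕ (3 ⊕ 5)) ⊕ ((-5 ⊕ 6) ⊕ (4 ⊗ -2))) gives -9.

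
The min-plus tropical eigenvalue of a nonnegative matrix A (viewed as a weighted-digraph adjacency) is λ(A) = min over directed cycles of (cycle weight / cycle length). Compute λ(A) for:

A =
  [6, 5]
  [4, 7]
λ(A) = 9/2

Enumerate directed cycles and compute their means (weight / length). Sample:
  cycle 0 → 0: weight = 6, length = 1, mean = 6/1 ≈ 6.000
  cycle 1 → 1: weight = 7, length = 1, mean = 7/1 ≈ 7.000
  cycle 0 → 1 → 0: weight = 9, length = 2, mean = 9/2 ≈ 4.500
  cycle 1 → 0 → 1: weight = 9, length = 2, mean = 9/2 ≈ 4.500
Minimum mean = 4.500, attained e.g. along the cycle 0 → 1 → 0 with weight 9 and length 2. So λ(A) = 9/2 = 9/2.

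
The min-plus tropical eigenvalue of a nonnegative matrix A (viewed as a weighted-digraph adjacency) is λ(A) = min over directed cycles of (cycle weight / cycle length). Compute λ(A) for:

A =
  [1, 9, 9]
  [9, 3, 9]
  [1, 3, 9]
λ(A) = 1

Enumerate directed cycles and compute their means (weight / length). Sample:
  cycle 0 → 0: weight = 1, length = 1, mean = 1/1 ≈ 1.000
  cycle 1 → 1: weight = 3, length = 1, mean = 3/1 ≈ 3.000
  cycle 2 → 2: weight = 9, length = 1, mean = 9/1 ≈ 9.000
  cycle 0 → 1 → 0: weight = 18, length = 2, mean = 18/2 ≈ 9.000
  cycle 0 → 2 → 0: weight = 10, length = 2, mean = 10/2 ≈ 5.000
  cycle 1 → 0 → 1: weight = 18, length = 2, mean = 18/2 ≈ 9.000
Minimum mean = 1.000, attained e.g. along the cycle 0 → 0 with weight 1 and length 1. So λ(A) = 1/1 = 1.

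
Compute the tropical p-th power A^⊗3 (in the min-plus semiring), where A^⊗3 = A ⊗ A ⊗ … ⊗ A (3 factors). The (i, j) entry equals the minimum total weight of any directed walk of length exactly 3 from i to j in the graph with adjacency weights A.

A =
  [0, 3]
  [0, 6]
A^⊗3 =
  [0, 3]
  [0, 3]

Each entry (A^⊗3)_ij equals the minimum over all length-3 walks i = v_0 → v_1 → … → v_3 = j of Σ_t A[v_t][v_{t+1}]. For example, for (i, j) = (0, 1) we minimise over 4 possible intermediate vertex sequences; the minimum is 3, attained along the walk 0 → 0 → 0 → 1.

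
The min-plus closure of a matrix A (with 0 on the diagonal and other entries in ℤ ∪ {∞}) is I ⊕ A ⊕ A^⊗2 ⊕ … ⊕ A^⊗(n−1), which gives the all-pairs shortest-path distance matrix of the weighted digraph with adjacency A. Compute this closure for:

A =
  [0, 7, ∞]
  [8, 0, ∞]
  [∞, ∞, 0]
Closure =
  [0, 7, ∞]
  [8, 0, ∞]
  [∞, ∞, 0]

This is the Floyd-Warshall all-pairs shortest-path computation. For each intermediate vertex k = 0, 1, …, 2, update dist[i][j] ← min(dist[i][j], dist[i][k] + dist[k][j]). The final matrix gives, for each (i, j), the minimum total weight of any directed path from i to j (possibly empty when i = j).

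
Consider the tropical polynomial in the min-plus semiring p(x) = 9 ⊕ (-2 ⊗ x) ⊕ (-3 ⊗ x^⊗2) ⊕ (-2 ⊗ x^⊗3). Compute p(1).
p(1) = -1

A tropical monomial a ⊗ x^⊗i evaluates to a + i · x. Evaluating each term at x = 1:
  Term 0 contributes 9 + 0 · 1 = 9
  Term 1 contributes -2 + 1 · 1 = -1
  Term 2 contributes -3 + 2 · 1 = -1
  Term 3 contributes -2 + 3 · 1 = 1
p(1) = ⊕ of these = min[9, -1, -1, 1] = -1.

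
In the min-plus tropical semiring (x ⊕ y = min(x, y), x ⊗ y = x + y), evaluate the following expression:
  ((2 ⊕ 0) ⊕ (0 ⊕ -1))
((2 ⊕ 0) ⊕ (0 ⊕ -1)) = -1

Expand innermost to outermost. Recall ⊕ takes the minimum of its arguments and ⊗ takes their sum. Working out the expression ((2 ⊕ 0) ⊕ (0 ⊕ -1)) gives -1.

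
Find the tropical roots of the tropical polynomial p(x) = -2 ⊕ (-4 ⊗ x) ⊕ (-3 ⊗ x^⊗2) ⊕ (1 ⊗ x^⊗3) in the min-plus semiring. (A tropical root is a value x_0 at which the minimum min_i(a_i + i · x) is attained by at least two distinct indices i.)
Roots: {-4, -1, 2}

Each tropical root is a break point of the lower envelope of the lines y = a_i + i · x (there are 4 lines, with slopes 0, 1, ..., 3). Only the lines that attain the minimum somewhere contribute to roots; other lines are dominated. Here the surviving (envelope) indices are i = 3, i = 2, i = 1, i = 0.
Intersections between consecutive envelope lines give the roots: for adjacent envelope indices i < j the intersection is x = (a_i − a_j) / (j − i). Reading off the sorted break points: {-4, -1, 2}.
Verification: at each break x_0, at least two indices attain the minimum of min_i(a_i + i · x_0).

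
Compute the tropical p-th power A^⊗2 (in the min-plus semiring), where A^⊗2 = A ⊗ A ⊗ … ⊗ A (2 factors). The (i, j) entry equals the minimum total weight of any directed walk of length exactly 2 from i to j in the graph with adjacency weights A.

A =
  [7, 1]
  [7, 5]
A^⊗2 =
  [8, 6]
  [12, 8]

Each entry (A^⊗2)_ij equals the minimum over all length-2 walks i = v_0 → v_1 → … → v_2 = j of Σ_t A[v_t][v_{t+1}]. For example, for (i, j) = (0, 1) we minimise over 2 possible intermediate vertex sequences; the minimum is 6, attained along the walk 0 → 1 → 1.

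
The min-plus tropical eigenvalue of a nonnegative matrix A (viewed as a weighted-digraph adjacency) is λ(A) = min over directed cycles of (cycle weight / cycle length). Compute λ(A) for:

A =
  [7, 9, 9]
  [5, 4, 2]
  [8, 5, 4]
λ(A) = 7/2

Enumerate directed cycles and compute their means (weight / length). Sample:
  cycle 0 → 0: weight = 7, length = 1, mean = 7/1 ≈ 7.000
  cycle 1 → 1: weight = 4, length = 1, mean = 4/1 ≈ 4.000
  cycle 2 → 2: weight = 4, length = 1, mean = 4/1 ≈ 4.000
  cycle 0 → 1 → 0: weight = 14, length = 2, mean = 14/2 ≈ 7.000
  cycle 0 → 2 → 0: weight = 17, length = 2, mean = 17/2 ≈ 8.500
  cycle 1 → 0 → 1: weight = 14, length = 2, mean = 14/2 ≈ 7.000
Minimum mean = 3.500, attained e.g. along the cycle 1 → 2 → 1 with weight 7 and length 2. So λ(A) = 7/2 = 7/2.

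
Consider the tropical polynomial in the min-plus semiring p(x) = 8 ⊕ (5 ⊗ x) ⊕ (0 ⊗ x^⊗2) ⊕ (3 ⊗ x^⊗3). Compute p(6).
p(6) = 8

A tropical monomial a ⊗ x^⊗i evaluates to a + i · x. Evaluating each term at x = 6:
  Term 0 contributes 8 + 0 · 6 = 8
  Term 1 contributes 5 + 1 · 6 = 11
  Term 2 contributes 0 + 2 · 6 = 12
  Term 3 contributes 3 + 3 · 6 = 21
p(6) = ⊕ of these = min[8, 11, 12, 21] = 8.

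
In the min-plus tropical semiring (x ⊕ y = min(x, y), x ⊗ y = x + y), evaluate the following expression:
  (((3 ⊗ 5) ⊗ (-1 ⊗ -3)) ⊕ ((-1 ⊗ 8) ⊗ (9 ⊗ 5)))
(((3 ⊗ 5) ⊗ (-1 ⊗ -3)) ⊕ ((-1 ⊗ 8) ⊗ (9 ⊗ 5))) = 4

Expand innermost to outermost. Recall ⊕ takes the minimum of its arguments and ⊗ takes their sum. Working out the expression (((3 ⊗ 5) ⊗ (-1 ⊗ -3)) ⊕ ((-1 ⊗ 8) ⊗ (9 ⊗ 5))) gives 4.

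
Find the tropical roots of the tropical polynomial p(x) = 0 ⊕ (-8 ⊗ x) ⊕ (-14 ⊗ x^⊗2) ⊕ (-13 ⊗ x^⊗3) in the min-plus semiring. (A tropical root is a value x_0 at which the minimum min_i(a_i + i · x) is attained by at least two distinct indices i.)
Roots: {-1, 6, 8}

Each tropical root is a break point of the lower envelope of the lines y = a_i + i · x (there are 4 lines, with slopes 0, 1, ..., 3). Only the lines that attain the minimum somewhere contribute to roots; other lines are dominated. Here the surviving (envelope) indices are i = 3, i = 2, i = 1, i = 0.
Intersections between consecutive envelope lines give the roots: for adjacent envelope indices i < j the intersection is x = (a_i − a_j) / (j − i). Reading off the sorted break points: {-1, 6, 8}.
Verification: at each break x_0, at least two indices attain the minimum of min_i(a_i + i · x_0).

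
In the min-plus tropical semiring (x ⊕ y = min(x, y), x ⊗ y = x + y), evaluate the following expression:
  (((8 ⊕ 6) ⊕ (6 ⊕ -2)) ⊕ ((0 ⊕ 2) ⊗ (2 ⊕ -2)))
(((8 ⊕ 6) ⊕ (6 ⊕ -2)) ⊕ ((0 ⊕ 2) ⊗ (2 ⊕ -2))) = -2

Expand innermost to outermost. Recall ⊕ takes the minimum of its arguments and ⊗ takes their sum. Working out the expression (((8 ⊕ 6) ⊕ (6 ⊕ -2)) ⊕ ((0 ⊕ 2) ⊗ (2 ⊕ -2))) gives -2.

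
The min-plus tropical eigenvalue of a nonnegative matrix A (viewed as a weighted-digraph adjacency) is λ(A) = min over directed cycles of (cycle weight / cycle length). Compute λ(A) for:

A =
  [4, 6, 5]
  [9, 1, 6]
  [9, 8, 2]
λ(A) = 1

Enumerate directed cycles and compute their means (weight / length). Sample:
  cycle 0 → 0: weight = 4, length = 1, mean = 4/1 ≈ 4.000
  cycle 1 → 1: weight = 1, length = 1, mean = 1/1 ≈ 1.000
  cycle 2 → 2: weight = 2, length = 1, mean = 2/1 ≈ 2.000
  cycle 0 → 1 → 0: weight = 15, length = 2, mean = 15/2 ≈ 7.500
  cycle 0 → 2 → 0: weight = 14, length = 2, mean = 14/2 ≈ 7.000
  cycle 1 → 0 → 1: weight = 15, length = 2, mean = 15/2 ≈ 7.500
Minimum mean = 1.000, attained e.g. along the cycle 1 → 1 with weight 1 and length 1. So λ(A) = 1/1 = 1.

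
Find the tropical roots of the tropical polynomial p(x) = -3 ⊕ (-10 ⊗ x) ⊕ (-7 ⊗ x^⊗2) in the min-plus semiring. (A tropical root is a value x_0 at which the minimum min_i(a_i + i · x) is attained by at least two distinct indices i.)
Roots: {-3, 7}

Each tropical root is a break point of the lower envelope of the lines y = a_i + i · x (there are 3 lines, with slopes 0, 1, ..., 2). Only the lines that attain the minimum somewhere contribute to roots; other lines are dominated. Here the surviving (envelope) indices are i = 2, i = 1, i = 0.
Intersections between consecutive envelope lines give the roots: for adjacent envelope indices i < j the intersection is x = (a_i − a_j) / (j − i). Reading off the sorted break points: {-3, 7}.
Verification: at each break x_0, at least two indices attain the minimum of min_i(a_i + i · x_0).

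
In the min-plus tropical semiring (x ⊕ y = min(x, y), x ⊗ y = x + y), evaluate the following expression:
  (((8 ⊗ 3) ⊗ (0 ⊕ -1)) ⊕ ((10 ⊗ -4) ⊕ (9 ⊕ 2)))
(((8 ⊗ 3) ⊗ (0 ⊕ -1)) ⊕ ((10 ⊗ -4) ⊕ (9 ⊕ 2))) = 2

Expand innermost to outermost. Recall ⊕ takes the minimum of its arguments and ⊗ takes their sum. Working out the expression (((8 ⊗ 3) ⊗ (0 ⊕ -1)) ⊕ ((10 ⊗ -4) ⊕ (9 ⊕ 2))) gives 2.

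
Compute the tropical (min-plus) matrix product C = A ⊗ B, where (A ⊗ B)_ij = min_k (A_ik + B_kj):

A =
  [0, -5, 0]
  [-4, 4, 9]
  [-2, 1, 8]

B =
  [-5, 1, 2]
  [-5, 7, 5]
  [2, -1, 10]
A ⊗ B =
  [-10, -1, 0]
  [-9, -3, -2]
  [-7, -1, 0]

Apply the min-plus product entry-by-entry:
  C[0][0] = min over k of (A[0][0] + B[0][0] = 0 + -5 = -5, A[0][1] + B[1][0] = -5 + -5 = -10, A[0][2] + B[2][0] = 0 + 2 = 2) = -10 (attained at k = 1)
  C[0][1] = min over k of (A[0][0] + B[0][1] = 0 + 1 = 1, A[0][1] + B[1][1] = -5 + 7 = 2, A[0][2] + B[2][1] = 0 + -1 = -1) = -1 (attained at k = 2)
  C[0][2] = min over k of (A[0][0] + B[0][2] = 0 + 2 = 2, A[0][1] + B[1][2] = -5 + 5 = 0, A[0][2] + B[2][2] = 0 + 10 = 10) = 0 (attained at k = 1)
  C[1][0] = min over k of (A[1][0] + B[0][0] = -4 + -5 = -9, A[1][1] + B[1][0] = 4 + -5 = -1, A[1][2] + B[2][0] = 9 + 2 = 11) = -9 (attained at k = 0)
  C[1][1] = min over k of (A[1][0] + B[0][1] = -4 + 1 = -3, A[1][1] + B[1][1] = 4 + 7 = 11, A[1][2] + B[2][1] = 9 + -1 = 8) = -3 (attained at k = 0)
  C[1][2] = min over k of (A[1][0] + B[0][2] = -4 + 2 = -2, A[1][1] + B[1][2] = 4 + 5 = 9, A[1][2] + B[2][2] = 9 + 10 = 19) = -2 (attained at k = 0)
  C[2][0] = min over k of (A[2][0] + B[0][0] = -2 + -5 = -7, A[2][1] + B[1][0] = 1 + -5 = -4, A[2][2] + B[2][0] = 8 + 2 = 10) = -7 (attained at k = 0)
  C[2][1] = min over k of (A[2][0] + B[0][1] = -2 + 1 = -1, A[2][1] + B[1][1] = 1 + 7 = 8, A[2][2] + B[2][1] = 8 + -1 = 7) = -1 (attained at k = 0)
  C[2][2] = min over k of (A[2][0] + B[0][2] = -2 + 2 = 0, A[2][1] + B[1][2] = 1 + 5 = 6, A[2][2] + B[2][2] = 8 + 10 = 18) = 0 (attained at k = 0)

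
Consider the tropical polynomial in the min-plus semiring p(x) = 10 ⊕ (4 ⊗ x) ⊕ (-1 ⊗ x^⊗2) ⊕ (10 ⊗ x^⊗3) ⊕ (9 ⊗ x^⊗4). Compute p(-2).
p(-2) = -5

A tropical monomial a ⊗ x^⊗i evaluates to a + i · x. Evaluating each term at x = -2:
  Term 0 contributes 10 + 0 · -2 = 10
  Term 1 contributes 4 + 1 · -2 = 2
  Term 2 contributes -1 + 2 · -2 = -5
  Term 3 contributes 10 + 3 · -2 = 4
  Term 4 contributes 9 + 4 · -2 = 1
p(-2) = ⊕ of these = min[10, 2, -5, 4, 1] = -5.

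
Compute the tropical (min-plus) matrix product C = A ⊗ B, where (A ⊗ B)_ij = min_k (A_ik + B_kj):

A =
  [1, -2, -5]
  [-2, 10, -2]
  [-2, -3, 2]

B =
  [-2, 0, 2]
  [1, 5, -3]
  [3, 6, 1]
A ⊗ B =
  [-2, 1, -5]
  [-4, -2, -1]
  [-4, -2, -6]

Apply the min-plus product entry-by-entry:
  C[0][0] = min over k of (A[0][0] + B[0][0] = 1 + -2 = -1, A[0][1] + B[1][0] = -2 + 1 = -1, A[0][2] + B[2][0] = -5 + 3 = -2) = -2 (attained at k = 2)
  C[0][1] = min over k of (A[0][0] + B[0][1] = 1 + 0 = 1, A[0][1] + B[1][1] = -2 + 5 = 3, A[0][2] + B[2][1] = -5 + 6 = 1) = 1 (attained at k = 0)
  C[0][2] = min over k of (A[0][0] + B[0][2] = 1 + 2 = 3, A[0][1] + B[1][2] = -2 + -3 = -5, A[0][2] + B[2][2] = -5 + 1 = -4) = -5 (attained at k = 1)
  C[1][0] = min over k of (A[1][0] + B[0][0] = -2 + -2 = -4, A[1][1] + B[1][0] = 10 + 1 = 11, A[1][2] + B[2][0] = -2 + 3 = 1) = -4 (attained at k = 0)
  C[1][1] = min over k of (A[1][0] + B[0][1] = -2 + 0 = -2, A[1][1] + B[1][1] = 10 + 5 = 15, A[1][2] + B[2][1] = -2 + 6 = 4) = -2 (attained at k = 0)
  C[1][2] = min over k of (A[1][0] + B[0][2] = -2 + 2 = 0, A[1][1] + B[1][2] = 10 + -3 = 7, A[1][2] + B[2][2] = -2 + 1 = -1) = -1 (attained at k = 2)
  C[2][0] = min over k of (A[2][0] + B[0][0] = -2 + -2 = -4, A[2][1] + B[1][0] = -3 + 1 = -2, A[2][2] + B[2][0] = 2 + 3 = 5) = -4 (attained at k = 0)
  C[2][1] = min over k of (A[2][0] + B[0][1] = -2 + 0 = -2, A[2][1] + B[1][1] = -3 + 5 = 2, A[2][2] + B[2][1] = 2 + 6 = 8) = -2 (attained at k = 0)
  C[2][2] = min over k of (A[2][0] + B[0][2] = -2 + 2 = 0, A[2][1] + B[1][2] = -3 + -3 = -6, A[2][2] + B[2][2] = 2 + 1 = 3) = -6 (attained at k = 1)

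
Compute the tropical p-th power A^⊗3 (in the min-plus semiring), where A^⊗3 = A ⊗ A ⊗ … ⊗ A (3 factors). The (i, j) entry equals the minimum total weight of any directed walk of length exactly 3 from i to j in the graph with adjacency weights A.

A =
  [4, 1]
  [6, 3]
A^⊗3 =
  [10, 7]
  [12, 9]

Each entry (A^⊗3)_ij equals the minimum over all length-3 walks i = v_0 → v_1 → … → v_3 = j of Σ_t A[v_t][v_{t+1}]. For example, for (i, j) = (0, 1) we minimise over 4 possible intermediate vertex sequences; the minimum is 7, attained along the walk 0 → 1 → 1 → 1.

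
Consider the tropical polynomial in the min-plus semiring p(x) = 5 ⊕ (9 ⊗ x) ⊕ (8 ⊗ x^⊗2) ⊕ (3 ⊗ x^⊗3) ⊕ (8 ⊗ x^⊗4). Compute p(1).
p(1) = 5

A tropical monomial a ⊗ x^⊗i evaluates to a + i · x. Evaluating each term at x = 1:
  Term 0 contributes 5 + 0 · 1 = 5
  Term 1 contributes 9 + 1 · 1 = 10
  Term 2 contributes 8 + 2 · 1 = 10
  Term 3 contributes 3 + 3 · 1 = 6
  Term 4 contributes 8 + 4 · 1 = 12
p(1) = ⊕ of these = min[5, 10, 10, 6, 12] = 5.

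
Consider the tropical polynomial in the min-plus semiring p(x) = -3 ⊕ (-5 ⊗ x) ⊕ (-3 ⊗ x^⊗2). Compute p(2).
p(2) = -3

A tropical monomial a ⊗ x^⊗i evaluates to a + i · x. Evaluating each term at x = 2:
  Term 0 contributes -3 + 0 · 2 = -3
  Term 1 contributes -5 + 1 · 2 = -3
  Term 2 contributes -3 + 2 · 2 = 1
p(2) = ⊕ of these = min[-3, -3, 1] = -3.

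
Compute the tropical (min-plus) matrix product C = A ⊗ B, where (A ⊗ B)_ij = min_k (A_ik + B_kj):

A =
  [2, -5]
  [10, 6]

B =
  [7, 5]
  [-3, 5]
A ⊗ B =
  [-8, 0]
  [3, 11]

Apply the min-plus product entry-by-entry:
  C[0][0] = min over k of (A[0][0] + B[0][0] = 2 + 7 = 9, A[0][1] + B[1][0] = -5 + -3 = -8) = -8 (attained at k = 1)
  C[0][1] = min over k of (A[0][0] + B[0][1] = 2 + 5 = 7, A[0][1] + B[1][1] = -5 + 5 = 0) = 0 (attained at k = 1)
  C[1][0] = min over k of (A[1][0] + B[0][0] = 10 + 7 = 17, A[1][1] + B[1][0] = 6 + -3 = 3) = 3 (attained at k = 1)
  C[1][1] = min over k of (A[1][0] + B[0][1] = 10 + 5 = 15, A[1][1] + B[1][1] = 6 + 5 = 11) = 11 (attained at k = 1)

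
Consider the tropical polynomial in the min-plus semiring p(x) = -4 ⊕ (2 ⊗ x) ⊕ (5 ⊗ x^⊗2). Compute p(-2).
p(-2) = -4

A tropical monomial a ⊗ x^⊗i evaluates to a + i · x. Evaluating each term at x = -2:
  Term 0 contributes -4 + 0 · -2 = -4
  Term 1 contributes 2 + 1 · -2 = 0
  Term 2 contributes 5 + 2 · -2 = 1
p(-2) = ⊕ of these = min[-4, 0, 1] = -4.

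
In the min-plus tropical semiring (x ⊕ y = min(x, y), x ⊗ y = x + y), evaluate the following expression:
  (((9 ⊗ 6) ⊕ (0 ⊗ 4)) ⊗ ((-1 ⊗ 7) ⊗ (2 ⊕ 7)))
(((9 ⊗ 6) ⊕ (0 ⊗ 4)) ⊗ ((-1 ⊗ 7) ⊗ (2 ⊕ 7))) = 12

Expand innermost to outermost. Recall ⊕ takes the minimum of its arguments and ⊗ takes their sum. Working out the expression (((9 ⊗ 6) ⊕ (0 ⊗ 4)) ⊗ ((-1 ⊗ 7) ⊗ (2 ⊕ 7))) gives 12.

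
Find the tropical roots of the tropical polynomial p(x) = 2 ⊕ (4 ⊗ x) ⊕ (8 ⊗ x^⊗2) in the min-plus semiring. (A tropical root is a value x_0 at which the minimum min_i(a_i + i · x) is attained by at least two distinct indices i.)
Roots: {-4, -2}

Each tropical root is a break point of the lower envelope of the lines y = a_i + i · x (there are 3 lines, with slopes 0, 1, ..., 2). Only the lines that attain the minimum somewhere contribute to roots; other lines are dominated. Here the surviving (envelope) indices are i = 2, i = 1, i = 0.
Intersections between consecutive envelope lines give the roots: for adjacent envelope indices i < j the intersection is x = (a_i − a_j) / (j − i). Reading off the sorted break points: {-4, -2}.
Verification: at each break x_0, at least two indices attain the minimum of min_i(a_i + i · x_0).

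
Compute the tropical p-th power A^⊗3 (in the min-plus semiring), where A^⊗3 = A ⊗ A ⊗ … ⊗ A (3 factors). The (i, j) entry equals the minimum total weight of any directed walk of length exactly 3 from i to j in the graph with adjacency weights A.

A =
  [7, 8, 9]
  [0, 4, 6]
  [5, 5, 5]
A^⊗3 =
  [12, 16, 17]
  [8, 12, 13]
  [9, 13, 14]

Each entry (A^⊗3)_ij equals the minimum over all length-3 walks i = v_0 → v_1 → … → v_3 = j of Σ_t A[v_t][v_{t+1}]. For example, for (i, j) = (0, 2) we minimise over 9 possible intermediate vertex sequences; the minimum is 17, attained along the walk 0 → 1 → 0 → 2.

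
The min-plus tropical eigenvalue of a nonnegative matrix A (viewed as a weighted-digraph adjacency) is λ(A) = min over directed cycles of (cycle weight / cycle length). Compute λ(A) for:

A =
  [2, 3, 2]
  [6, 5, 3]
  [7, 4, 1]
λ(A) = 1

Enumerate directed cycles and compute their means (weight / length). Sample:
  cycle 0 → 0: weight = 2, length = 1, mean = 2/1 ≈ 2.000
  cycle 1 → 1: weight = 5, length = 1, mean = 5/1 ≈ 5.000
  cycle 2 → 2: weight = 1, length = 1, mean = 1/1 ≈ 1.000
  cycle 0 → 1 → 0: weight = 9, length = 2, mean = 9/2 ≈ 4.500
  cycle 0 → 2 → 0: weight = 9, length = 2, mean = 9/2 ≈ 4.500
  cycle 1 → 0 → 1: weight = 9, length = 2, mean = 9/2 ≈ 4.500
Minimum mean = 1.000, attained e.g. along the cycle 2 → 2 with weight 1 and length 1. So λ(A) = 1/1 = 1.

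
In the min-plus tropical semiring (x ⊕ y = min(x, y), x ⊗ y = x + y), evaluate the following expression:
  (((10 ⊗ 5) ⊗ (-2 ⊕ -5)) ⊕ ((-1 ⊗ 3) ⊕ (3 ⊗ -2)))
(((10 ⊗ 5) ⊗ (-2 ⊕ -5)) ⊕ ((-1 ⊗ 3) ⊕ (3 ⊗ -2))) = 1

Expand innermost to outermost. Recall ⊕ takes the minimum of its arguments and ⊗ takes their sum. Working out the expression (((10 ⊗ 5) ⊗ (-2 ⊕ -5)) ⊕ ((-1 ⊗ 3) ⊕ (3 ⊗ -2))) gives 1.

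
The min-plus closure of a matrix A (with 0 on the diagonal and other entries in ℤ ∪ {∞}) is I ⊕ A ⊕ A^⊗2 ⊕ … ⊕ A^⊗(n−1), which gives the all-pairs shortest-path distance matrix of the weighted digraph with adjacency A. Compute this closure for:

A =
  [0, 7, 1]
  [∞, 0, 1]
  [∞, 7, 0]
Closure =
  [0, 7, 1]
  [∞, 0, 1]
  [∞, 7, 0]

This is the Floyd-Warshall all-pairs shortest-path computation. For each intermediate vertex k = 0, 1, …, 2, update dist[i][j] ← min(dist[i][j], dist[i][k] + dist[k][j]). The final matrix gives, for each (i, j), the minimum total weight of any directed path from i to j (possibly empty when i = j).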